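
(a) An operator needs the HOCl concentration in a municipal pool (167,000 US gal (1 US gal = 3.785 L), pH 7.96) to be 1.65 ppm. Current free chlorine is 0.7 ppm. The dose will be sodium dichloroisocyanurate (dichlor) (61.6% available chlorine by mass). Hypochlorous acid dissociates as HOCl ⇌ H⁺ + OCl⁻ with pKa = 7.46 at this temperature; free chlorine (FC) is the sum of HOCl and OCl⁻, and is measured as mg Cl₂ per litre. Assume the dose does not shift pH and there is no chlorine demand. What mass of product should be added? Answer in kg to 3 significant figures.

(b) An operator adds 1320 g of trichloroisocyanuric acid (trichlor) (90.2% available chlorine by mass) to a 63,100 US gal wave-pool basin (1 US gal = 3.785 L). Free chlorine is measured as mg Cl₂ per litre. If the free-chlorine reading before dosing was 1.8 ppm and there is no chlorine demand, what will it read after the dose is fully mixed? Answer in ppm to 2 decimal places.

(a) 6.33 kg; (b) 6.79 ppm

(a) Volume: 167,000 US gal × 3.785 L/gal = 632,095 L.
(a) [OCl⁻]/[HOCl] = 10^(pH − pKa) = 10^(7.96 − 7.46) = 3.162; fraction as HOCl = 1/(1 + 3.162) = 0.2403.
(a) Free chlorine required for 1.65 ppm HOCl: 1.65 / 0.2403 = 6.868 ppm.
(a) FC to add: 6.868 − 0.7 = 6.168 mg/L as Cl₂.
(a) Cl₂ equivalent: 6.168 mg/L × 632,095 L = 3899 g.
(a) Product at 61.6% available Cl: 3899 / 0.616 = 6329 g.

(b) Volume: 63,100 US gal × 3.785 L/gal = 238,834 L.
(b) Available chlorine delivered: 1320 g × 0.902 = 1191 g as Cl₂.
(b) Concentration rise: 1191 g / 238,834 L = 4.985 mg/L = 4.99 ppm.
(b) Final FC: 1.8 + 4.99 = 6.79 ppm.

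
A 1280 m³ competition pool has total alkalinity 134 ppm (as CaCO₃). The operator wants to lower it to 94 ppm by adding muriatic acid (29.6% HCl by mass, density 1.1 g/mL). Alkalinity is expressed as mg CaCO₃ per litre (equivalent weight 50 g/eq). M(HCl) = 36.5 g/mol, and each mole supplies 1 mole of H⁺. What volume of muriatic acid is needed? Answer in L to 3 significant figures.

115 L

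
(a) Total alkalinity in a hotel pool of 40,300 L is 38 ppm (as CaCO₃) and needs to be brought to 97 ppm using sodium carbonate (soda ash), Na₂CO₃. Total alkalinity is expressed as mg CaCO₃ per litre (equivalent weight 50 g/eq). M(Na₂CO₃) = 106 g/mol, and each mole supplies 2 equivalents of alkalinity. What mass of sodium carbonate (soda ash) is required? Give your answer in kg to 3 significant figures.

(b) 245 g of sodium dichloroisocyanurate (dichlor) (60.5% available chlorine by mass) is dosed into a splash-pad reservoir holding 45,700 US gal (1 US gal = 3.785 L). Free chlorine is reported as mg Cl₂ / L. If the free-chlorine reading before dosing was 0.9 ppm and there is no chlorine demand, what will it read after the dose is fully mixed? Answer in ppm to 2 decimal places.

(a) 2.52 kg; (b) 1.76 ppm

(a) Alkalinity to add: (97 − 38) = 59 mg/L as CaCO₃ × 40,300 L = 2378 g as CaCO₃.
(a) Equivalents: 2378 g ÷ 50 g/eq = 47.55 eq.
(a) Each mole of Na₂CO₃ supplies 2 eq, so 47.55 / 2 = 23.78 mol.
(a) Mass: 23.78 mol × 106 g/mol = 2520 g.

(b) Volume: 45,700 US gal × 3.785 L/gal = 172,974 L.
(b) Available chlorine delivered: 245 g × 0.605 = 148.2 g as Cl₂.
(b) Concentration rise: 148.2 g / 172,974 L = 0.8569 mg/L = 0.86 ppm.
(b) Final FC: 0.9 + 0.86 = 1.76 ppm.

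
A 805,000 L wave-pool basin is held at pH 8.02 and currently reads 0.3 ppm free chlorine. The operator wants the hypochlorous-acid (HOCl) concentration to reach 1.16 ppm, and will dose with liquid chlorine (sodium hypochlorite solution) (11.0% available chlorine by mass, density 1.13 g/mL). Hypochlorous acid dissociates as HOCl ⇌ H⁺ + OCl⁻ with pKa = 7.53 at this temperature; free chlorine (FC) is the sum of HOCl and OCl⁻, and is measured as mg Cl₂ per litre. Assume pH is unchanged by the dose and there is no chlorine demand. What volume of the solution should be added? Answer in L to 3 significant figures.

28.8 L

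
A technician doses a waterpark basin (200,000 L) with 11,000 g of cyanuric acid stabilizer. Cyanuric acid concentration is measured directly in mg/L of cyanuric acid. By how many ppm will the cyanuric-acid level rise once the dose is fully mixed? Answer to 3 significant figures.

Rise: 11,000 g / 200,000 L × 1000 = 55 mg/L.

55.0 ppm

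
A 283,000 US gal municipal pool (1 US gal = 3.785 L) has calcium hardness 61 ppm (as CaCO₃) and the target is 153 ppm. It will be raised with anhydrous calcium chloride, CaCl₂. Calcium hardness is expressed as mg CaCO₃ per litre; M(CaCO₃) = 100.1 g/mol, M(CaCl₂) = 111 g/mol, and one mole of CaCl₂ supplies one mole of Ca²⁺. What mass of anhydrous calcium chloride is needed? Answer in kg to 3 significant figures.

109 kg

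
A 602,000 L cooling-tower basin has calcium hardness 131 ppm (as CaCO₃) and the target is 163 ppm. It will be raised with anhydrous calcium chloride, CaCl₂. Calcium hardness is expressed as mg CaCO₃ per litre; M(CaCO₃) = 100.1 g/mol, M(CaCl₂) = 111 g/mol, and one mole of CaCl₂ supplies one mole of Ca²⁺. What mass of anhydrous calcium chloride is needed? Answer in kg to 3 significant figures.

Hardness to add: (163 − 131) = 32 mg/L as CaCO₃ × 602,000 L = 19,260 g as CaCO₃.
Moles of Ca²⁺ (1 mol Ca²⁺ ≡ 1 mol CaCO₃): 19,260 / 100.1 g/mol = 192.4 mol.
Mass of CaCl₂: 192.4 × 111 = 21,360 g.

21.4 kg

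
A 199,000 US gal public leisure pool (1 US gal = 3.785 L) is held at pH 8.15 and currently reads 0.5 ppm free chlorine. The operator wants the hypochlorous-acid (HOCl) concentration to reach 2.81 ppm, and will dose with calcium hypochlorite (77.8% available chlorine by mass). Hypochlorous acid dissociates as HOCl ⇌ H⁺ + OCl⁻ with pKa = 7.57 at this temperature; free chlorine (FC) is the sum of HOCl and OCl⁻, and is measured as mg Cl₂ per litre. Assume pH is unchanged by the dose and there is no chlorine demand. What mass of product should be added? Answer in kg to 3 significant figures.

12.6 kg

Volume: 199,000 US gal × 3.785 L/gal = 753,215 L.
[OCl⁻]/[HOCl] = 10^(pH − pKa) = 10^(8.15 − 7.57) = 3.802; fraction as HOCl = 1/(1 + 3.802) = 0.2083.
Free chlorine required for 2.81 ppm HOCl: 2.81 / 0.2083 = 13.49 ppm.
FC to add: 13.49 − 0.5 = 12.99 mg/L as Cl₂.
Cl₂ equivalent: 12.99 mg/L × 753,215 L = 9787 g.
Product at 77.8% available Cl: 9787 / 0.778 = 12,580 g.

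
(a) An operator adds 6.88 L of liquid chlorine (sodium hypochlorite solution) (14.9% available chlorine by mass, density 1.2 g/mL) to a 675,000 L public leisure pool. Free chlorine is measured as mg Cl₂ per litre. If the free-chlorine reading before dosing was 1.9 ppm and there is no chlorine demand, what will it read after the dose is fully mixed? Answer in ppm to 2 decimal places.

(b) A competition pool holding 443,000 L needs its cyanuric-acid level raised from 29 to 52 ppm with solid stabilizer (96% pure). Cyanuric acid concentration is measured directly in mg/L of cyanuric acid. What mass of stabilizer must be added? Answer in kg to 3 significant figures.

(a) 3.72 ppm; (b) 10.6 kg

(a) Mass of solution: 6.88 L × 1000 mL/L × 1.2 g/mL = 8256 g.
(a) Available chlorine delivered: 8256 g × 0.149 = 1230 g as Cl₂.
(a) Concentration rise: 1230 g / 675,000 L = 1.822 mg/L = 1.82 ppm.
(a) Final FC: 1.9 + 1.82 = 3.72 ppm.

(b) CYA to add: (52 − 29) = 23 mg/L × 443,000 L = 10,190 g cyanuric acid.
(b) At 96% purity: 10,190 / 0.96 = 10,610 g product.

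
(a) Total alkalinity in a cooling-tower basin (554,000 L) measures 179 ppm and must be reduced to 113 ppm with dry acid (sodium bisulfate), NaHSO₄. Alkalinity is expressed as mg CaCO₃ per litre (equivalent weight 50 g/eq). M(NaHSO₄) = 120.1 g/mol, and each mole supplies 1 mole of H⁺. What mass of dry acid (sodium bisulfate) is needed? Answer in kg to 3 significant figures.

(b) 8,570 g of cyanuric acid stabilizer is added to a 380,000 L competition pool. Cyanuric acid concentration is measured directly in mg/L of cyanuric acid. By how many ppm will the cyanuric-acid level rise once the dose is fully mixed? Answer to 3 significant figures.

(a) Alkalinity to neutralize: (179 − 113) = 66 mg/L as CaCO₃ × 554,000 L = 36,560 g as CaCO₃.
(a) Equivalents of H⁺ required: 36,560 ÷ 50 g/eq = 731.3 eq = 731.3 mol NaHSO₄.
(a) Mass of NaHSO₄: 731.3 × 120.1 = 87,830 g.

(b) Rise: 8,570 g / 380,000 L × 1000 = 22.55 mg/L.

(a) 87.8 kg; (b) 22.6 ppm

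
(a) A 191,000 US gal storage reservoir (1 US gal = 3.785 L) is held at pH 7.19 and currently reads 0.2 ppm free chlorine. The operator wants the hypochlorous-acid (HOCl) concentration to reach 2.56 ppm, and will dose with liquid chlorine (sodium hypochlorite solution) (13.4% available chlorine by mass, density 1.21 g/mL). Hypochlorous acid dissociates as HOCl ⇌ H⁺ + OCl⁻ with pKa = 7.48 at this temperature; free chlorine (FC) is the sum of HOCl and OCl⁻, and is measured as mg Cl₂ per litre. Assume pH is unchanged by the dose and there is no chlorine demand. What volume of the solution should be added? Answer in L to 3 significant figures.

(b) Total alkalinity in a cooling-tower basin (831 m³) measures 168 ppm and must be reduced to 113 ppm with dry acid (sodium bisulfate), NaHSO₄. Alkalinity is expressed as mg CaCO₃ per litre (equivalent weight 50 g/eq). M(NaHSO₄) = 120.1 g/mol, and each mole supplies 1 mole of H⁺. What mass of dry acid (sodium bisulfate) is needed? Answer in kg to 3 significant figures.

(a) Volume: 191,000 US gal × 3.785 L/gal = 722,935 L.
(a) [OCl⁻]/[HOCl] = 10^(pH − pKa) = 10^(7.19 − 7.48) = 0.5129; fraction as HOCl = 1/(1 + 0.5129) = 0.661.
(a) Free chlorine required for 2.56 ppm HOCl: 2.56 / 0.661 = 3.873 ppm.
(a) FC to add: 3.873 − 0.2 = 3.673 mg/L as Cl₂.
(a) Cl₂ equivalent: 3.673 mg/L × 722,935 L = 2655 g.
(a) Product at 13.4% available Cl: 2655 / 0.134 = 19,820 g.
(a) Volume: 19,820 g ÷ 1.21 g/mL = 16,380 mL.

(b) Volume: 831 m³ = 831,000 L.
(b) Alkalinity to neutralize: (168 − 113) = 55 mg/L as CaCO₃ × 831,000 L = 45,700 g as CaCO₃.
(b) Equivalents of H⁺ required: 45,700 ÷ 50 g/eq = 914.1 eq = 914.1 mol NaHSO₄.
(b) Mass of NaHSO₄: 914.1 × 120.1 = 109,800 g.

(a) 16.4 L; (b) 110 kg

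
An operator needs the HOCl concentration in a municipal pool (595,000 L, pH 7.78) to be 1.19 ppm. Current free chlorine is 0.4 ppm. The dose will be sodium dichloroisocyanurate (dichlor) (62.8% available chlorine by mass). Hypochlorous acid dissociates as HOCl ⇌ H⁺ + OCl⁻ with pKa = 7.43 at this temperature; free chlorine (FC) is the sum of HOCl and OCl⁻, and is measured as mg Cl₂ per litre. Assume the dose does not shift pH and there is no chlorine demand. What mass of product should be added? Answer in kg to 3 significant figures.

3.27 kg

[OCl⁻]/[HOCl] = 10^(pH − pKa) = 10^(7.78 − 7.43) = 2.239; fraction as HOCl = 1/(1 + 2.239) = 0.3088.
Free chlorine required for 1.19 ppm HOCl: 1.19 / 0.3088 = 3.854 ppm.
FC to add: 3.854 − 0.4 = 3.454 mg/L as Cl₂.
Cl₂ equivalent: 3.454 mg/L × 595,000 L = 2055 g.
Product at 62.8% available Cl: 2055 / 0.628 = 3273 g.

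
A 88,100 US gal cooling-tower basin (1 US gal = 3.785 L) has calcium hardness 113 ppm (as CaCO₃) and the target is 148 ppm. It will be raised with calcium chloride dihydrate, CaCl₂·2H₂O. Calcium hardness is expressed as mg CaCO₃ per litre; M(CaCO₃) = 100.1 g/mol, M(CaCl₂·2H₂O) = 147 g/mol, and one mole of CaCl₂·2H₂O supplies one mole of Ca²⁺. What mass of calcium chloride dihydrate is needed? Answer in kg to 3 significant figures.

17.1 kg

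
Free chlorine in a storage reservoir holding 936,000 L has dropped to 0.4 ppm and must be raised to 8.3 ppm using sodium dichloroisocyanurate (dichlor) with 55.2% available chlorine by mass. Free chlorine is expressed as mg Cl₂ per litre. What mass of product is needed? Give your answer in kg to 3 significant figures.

13.4 kg

Chlorine deficit: 8.3 − 0.4 = 7.9 ppm = 7.9 mg/L as Cl₂.
Cl₂ equivalent needed: 7.9 mg/L × 936,000 L = 7,394,000 mg = 7394 g.
Product at 55.2% available chlorine: 7394 / 0.552 = 13,400 g.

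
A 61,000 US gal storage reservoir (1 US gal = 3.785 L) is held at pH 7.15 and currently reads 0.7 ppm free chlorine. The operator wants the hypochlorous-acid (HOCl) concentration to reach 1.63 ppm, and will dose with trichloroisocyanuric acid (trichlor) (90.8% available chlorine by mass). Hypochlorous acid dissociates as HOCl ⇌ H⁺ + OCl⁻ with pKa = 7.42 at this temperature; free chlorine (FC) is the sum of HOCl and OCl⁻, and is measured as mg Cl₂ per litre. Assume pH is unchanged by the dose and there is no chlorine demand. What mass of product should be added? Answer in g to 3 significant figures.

459 g

Volume: 61,000 US gal × 3.785 L/gal = 230,885 L.
[OCl⁻]/[HOCl] = 10^(pH − pKa) = 10^(7.15 − 7.42) = 0.537; fraction as HOCl = 1/(1 + 0.537) = 0.6506.
Free chlorine required for 1.63 ppm HOCl: 1.63 / 0.6506 = 2.505 ppm.
FC to add: 2.505 − 0.7 = 1.805 mg/L as Cl₂.
Cl₂ equivalent: 1.805 mg/L × 230,885 L = 416.8 g.
Product at 90.8% available Cl: 416.8 / 0.908 = 459.1 g.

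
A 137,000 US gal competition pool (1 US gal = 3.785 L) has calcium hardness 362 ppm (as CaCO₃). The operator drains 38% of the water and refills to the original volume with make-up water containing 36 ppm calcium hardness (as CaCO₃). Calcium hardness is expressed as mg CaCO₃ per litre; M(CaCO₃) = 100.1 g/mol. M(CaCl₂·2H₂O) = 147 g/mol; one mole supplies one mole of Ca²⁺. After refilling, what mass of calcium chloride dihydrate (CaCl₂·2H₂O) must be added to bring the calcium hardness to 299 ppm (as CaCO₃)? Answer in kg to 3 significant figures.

46.4 kg

Volume: 137,000 US gal × 3.785 L/gal = 518,545 L.
After draining 38% and refilling: 362 × 0.62 + 36 × 0.38 = 238.12 ppm.
Deficit to target: 299 − 238.12 = 60.88 mg/L.
As CaCO₃: 60.88 mg/L × 518,545 L = 31,570 g; ÷ 100.1 = 315.4 mol Ca²⁺.
Mass: 315.4 × 147 = 46,360 g.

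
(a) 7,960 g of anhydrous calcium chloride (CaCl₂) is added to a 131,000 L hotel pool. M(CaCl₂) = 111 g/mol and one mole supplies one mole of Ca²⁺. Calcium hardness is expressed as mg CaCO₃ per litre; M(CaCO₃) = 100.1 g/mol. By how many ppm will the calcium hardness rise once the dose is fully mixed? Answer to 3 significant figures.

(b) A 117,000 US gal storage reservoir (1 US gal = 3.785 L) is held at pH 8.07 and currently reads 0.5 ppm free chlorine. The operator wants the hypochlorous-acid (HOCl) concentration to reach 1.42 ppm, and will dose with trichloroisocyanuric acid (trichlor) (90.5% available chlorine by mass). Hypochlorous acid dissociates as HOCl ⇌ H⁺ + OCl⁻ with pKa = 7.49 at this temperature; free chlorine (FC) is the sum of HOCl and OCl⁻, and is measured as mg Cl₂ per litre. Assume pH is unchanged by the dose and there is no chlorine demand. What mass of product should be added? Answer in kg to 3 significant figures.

(a) 54.8 ppm; (b) 3.09 kg

(a) Moles of Ca²⁺: 7,960 g ÷ 111 g/mol = 71.71 mol.
(a) As CaCO₃: 71.71 mol × 100.1 g/mol = 7178 g.
(a) Rise: 7178 g / 131,000 L × 1000 = 54.8 mg/L.

(b) Volume: 117,000 US gal × 3.785 L/gal = 442,845 L.
(b) [OCl⁻]/[HOCl] = 10^(pH − pKa) = 10^(8.07 − 7.49) = 3.802; fraction as HOCl = 1/(1 + 3.802) = 0.2083.
(b) Free chlorine required for 1.42 ppm HOCl: 1.42 / 0.2083 = 6.819 ppm.
(b) FC to add: 6.819 − 0.5 = 6.319 mg/L as Cl₂.
(b) Cl₂ equivalent: 6.319 mg/L × 442,845 L = 2798 g.
(b) Product at 90.5% available Cl: 2798 / 0.905 = 3092 g.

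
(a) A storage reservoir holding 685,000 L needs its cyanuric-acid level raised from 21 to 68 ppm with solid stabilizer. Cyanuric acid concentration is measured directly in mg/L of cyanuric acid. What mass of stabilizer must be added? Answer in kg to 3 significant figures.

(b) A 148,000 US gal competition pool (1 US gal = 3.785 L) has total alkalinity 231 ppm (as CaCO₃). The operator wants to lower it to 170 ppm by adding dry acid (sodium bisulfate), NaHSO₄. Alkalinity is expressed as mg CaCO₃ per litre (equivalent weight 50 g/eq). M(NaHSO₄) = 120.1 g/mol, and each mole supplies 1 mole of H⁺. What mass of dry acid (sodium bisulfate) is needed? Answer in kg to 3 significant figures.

(a) 32.2 kg; (b) 82.1 kg

(a) CYA to add: (68 − 21) = 47 mg/L × 685,000 L = 32,200 g cyanuric acid.

(b) Volume: 148,000 US gal × 3.785 L/gal = 560,180 L.
(b) Alkalinity to neutralize: (231 − 170) = 61 mg/L as CaCO₃ × 560,180 L = 34,170 g as CaCO₃.
(b) Equivalents of H⁺ required: 34,170 ÷ 50 g/eq = 683.4 eq = 683.4 mol NaHSO₄.
(b) Mass of NaHSO₄: 683.4 × 120.1 = 82,080 g.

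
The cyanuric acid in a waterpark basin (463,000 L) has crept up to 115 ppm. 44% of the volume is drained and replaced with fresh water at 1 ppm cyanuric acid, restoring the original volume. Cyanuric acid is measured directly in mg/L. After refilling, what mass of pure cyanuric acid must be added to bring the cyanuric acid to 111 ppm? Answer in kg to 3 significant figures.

21.4 kg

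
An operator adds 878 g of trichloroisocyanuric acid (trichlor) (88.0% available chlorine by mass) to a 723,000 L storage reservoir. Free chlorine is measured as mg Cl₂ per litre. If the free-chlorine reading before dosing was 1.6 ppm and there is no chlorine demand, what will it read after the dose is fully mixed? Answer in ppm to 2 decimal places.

2.67 ppm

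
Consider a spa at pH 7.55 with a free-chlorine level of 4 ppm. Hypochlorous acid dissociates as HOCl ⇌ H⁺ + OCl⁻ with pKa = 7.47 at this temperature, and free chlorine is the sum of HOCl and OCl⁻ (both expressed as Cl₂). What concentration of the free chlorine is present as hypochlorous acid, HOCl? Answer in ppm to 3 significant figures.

[OCl⁻]/[HOCl] = 10^(pH − pKa) = 10^(7.55 − 7.47) = 10^0.08 = 1.202.
Fraction as HOCl = 1 / (1 + 1.202) = 0.4541.
HOCl = 0.4541 × 4 ppm = 1.816 ppm.

1.82 ppm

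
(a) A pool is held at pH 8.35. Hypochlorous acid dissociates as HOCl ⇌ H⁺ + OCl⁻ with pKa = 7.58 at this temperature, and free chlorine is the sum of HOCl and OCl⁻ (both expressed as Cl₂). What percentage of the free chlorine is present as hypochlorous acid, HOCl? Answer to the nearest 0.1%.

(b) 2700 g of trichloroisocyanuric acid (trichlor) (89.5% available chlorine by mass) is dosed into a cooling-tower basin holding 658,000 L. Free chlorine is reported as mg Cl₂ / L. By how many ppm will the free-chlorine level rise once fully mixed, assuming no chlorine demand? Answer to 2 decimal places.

(a) 14.5%; (b) 3.67 ppm

(a) [OCl⁻]/[HOCl] = 10^(pH − pKa) = 10^(8.35 − 7.58) = 10^0.77 = 5.888.
(a) Fraction as HOCl = 1 / (1 + 5.888) = 0.1452.

(b) Available chlorine delivered: 2700 g × 0.895 = 2416 g as Cl₂.
(b) Concentration rise: 2416 g / 658,000 L = 3.672 mg/L = 3.67 ppm.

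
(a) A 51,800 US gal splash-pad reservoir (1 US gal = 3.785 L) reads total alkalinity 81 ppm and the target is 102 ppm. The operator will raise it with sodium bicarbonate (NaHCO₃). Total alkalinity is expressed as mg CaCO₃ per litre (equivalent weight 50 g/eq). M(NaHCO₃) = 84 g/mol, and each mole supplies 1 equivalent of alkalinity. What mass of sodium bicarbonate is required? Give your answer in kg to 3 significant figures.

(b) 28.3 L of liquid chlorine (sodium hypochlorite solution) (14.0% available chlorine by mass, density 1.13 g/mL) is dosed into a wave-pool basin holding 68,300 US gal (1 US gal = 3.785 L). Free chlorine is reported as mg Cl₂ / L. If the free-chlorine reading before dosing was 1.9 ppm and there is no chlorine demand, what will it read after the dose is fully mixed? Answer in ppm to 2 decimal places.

(a) 6.92 kg; (b) 19.22 ppm

(a) Volume: 51,800 US gal × 3.785 L/gal = 196,063 L.
(a) Alkalinity to add: (102 − 81) = 21 mg/L as CaCO₃ × 196,063 L = 4117 g as CaCO₃.
(a) Equivalents: 4117 g ÷ 50 g/eq = 82.35 eq.
(a) NaHCO₃ supplies 1 eq per mole → 82.35 mol.
(a) Mass: 82.35 mol × 84 g/mol = 6917 g.

(b) Volume: 68,300 US gal × 3.785 L/gal = 258,516 L.
(b) Mass of solution: 28.3 L × 1000 mL/L × 1.13 g/mL = 31,980 g.
(b) Available chlorine delivered: 31,980 g × 0.14 = 4477 g as Cl₂.
(b) Concentration rise: 4477 g / 258,516 L = 17.32 mg/L = 17.32 ppm.
(b) Final FC: 1.9 + 17.32 = 19.22 ppm.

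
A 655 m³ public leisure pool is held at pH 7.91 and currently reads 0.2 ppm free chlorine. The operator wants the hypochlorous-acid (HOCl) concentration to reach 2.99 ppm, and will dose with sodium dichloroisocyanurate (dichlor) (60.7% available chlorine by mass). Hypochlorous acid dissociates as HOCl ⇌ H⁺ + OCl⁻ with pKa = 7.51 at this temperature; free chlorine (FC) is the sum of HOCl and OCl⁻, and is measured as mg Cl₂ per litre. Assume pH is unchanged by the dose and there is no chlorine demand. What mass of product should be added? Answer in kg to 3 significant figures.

Volume: 655 m³ = 655,000 L.
[OCl⁻]/[HOCl] = 10^(pH − pKa) = 10^(7.91 − 7.51) = 2.512; fraction as HOCl = 1/(1 + 2.512) = 0.2847.
Free chlorine required for 2.99 ppm HOCl: 2.99 / 0.2847 = 10.5 ppm.
FC to add: 10.5 − 0.2 = 10.3 mg/L as Cl₂.
Cl₂ equivalent: 10.3 mg/L × 655,000 L = 6747 g.
Product at 60.7% available Cl: 6747 / 0.607 = 11,120 g.

11.1 kg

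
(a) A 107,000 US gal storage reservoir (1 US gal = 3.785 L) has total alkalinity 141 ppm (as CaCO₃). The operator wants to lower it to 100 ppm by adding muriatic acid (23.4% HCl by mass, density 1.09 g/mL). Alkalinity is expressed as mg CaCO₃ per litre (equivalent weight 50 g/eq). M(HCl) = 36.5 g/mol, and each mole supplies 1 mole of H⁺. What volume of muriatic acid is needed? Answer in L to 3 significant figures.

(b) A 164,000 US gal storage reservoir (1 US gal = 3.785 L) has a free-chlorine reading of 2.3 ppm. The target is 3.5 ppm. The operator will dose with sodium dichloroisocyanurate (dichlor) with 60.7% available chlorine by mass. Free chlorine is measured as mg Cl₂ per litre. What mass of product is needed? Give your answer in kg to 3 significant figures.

(a) 47.5 L; (b) 1.23 kg

(a) Volume: 107,000 US gal × 3.785 L/gal = 404,995 L.
(a) Alkalinity to neutralize: (141 − 100) = 41 mg/L as CaCO₃ × 404,995 L = 16,600 g as CaCO₃.
(a) Equivalents of H⁺ required: 16,600 ÷ 50 g/eq = 332.1 eq = 332.1 mol HCl.
(a) Mass of HCl: 332.1 × 36.5 = 12,120 g.
(a) Mass of 23.4% solution: 12,120 / 0.234 = 51,800 g.
(a) Volume: 51,800 g ÷ 1.09 g/mL = 47,520 mL.

(b) Volume: 164,000 US gal × 3.785 L/gal = 620,740 L.
(b) Chlorine deficit: 3.5 − 2.3 = 1.2 ppm = 1.2 mg/L as Cl₂.
(b) Cl₂ equivalent needed: 1.2 mg/L × 620,740 L = 744,900 mg = 744.9 g.
(b) Product at 60.7% available chlorine: 744.9 / 0.607 = 1227 g.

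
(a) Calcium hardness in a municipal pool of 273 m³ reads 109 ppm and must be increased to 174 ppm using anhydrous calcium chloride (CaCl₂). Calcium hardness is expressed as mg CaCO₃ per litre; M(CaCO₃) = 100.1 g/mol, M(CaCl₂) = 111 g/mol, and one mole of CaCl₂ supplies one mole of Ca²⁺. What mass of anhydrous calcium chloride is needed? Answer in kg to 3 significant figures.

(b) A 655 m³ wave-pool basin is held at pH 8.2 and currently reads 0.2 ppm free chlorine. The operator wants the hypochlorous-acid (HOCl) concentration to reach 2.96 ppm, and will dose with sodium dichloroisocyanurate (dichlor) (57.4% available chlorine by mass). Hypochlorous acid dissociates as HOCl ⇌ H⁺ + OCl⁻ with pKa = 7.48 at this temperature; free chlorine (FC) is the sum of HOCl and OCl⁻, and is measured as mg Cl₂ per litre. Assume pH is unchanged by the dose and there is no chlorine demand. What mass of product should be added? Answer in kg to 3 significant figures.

(a) 19.7 kg; (b) 20.9 kg

(a) Volume: 273 m³ = 273,000 L.
(a) Hardness to add: (174 − 109) = 65 mg/L as CaCO₃ × 273,000 L = 17,740 g as CaCO₃.
(a) Moles of Ca²⁺ (1 mol Ca²⁺ ≡ 1 mol CaCO₃): 17,740 / 100.1 g/mol = 177.3 mol.
(a) Mass of CaCl₂: 177.3 × 111 = 19,680 g.

(b) Volume: 655 m³ = 655,000 L.
(b) [OCl⁻]/[HOCl] = 10^(pH − pKa) = 10^(8.2 − 7.48) = 5.248; fraction as HOCl = 1/(1 + 5.248) = 0.16.
(b) Free chlorine required for 2.96 ppm HOCl: 2.96 / 0.16 = 18.49 ppm.
(b) FC to add: 18.49 − 0.2 = 18.29 mg/L as Cl₂.
(b) Cl₂ equivalent: 18.29 mg/L × 655,000 L = 11,980 g.
(b) Product at 57.4% available Cl: 11,980 / 0.574 = 20,880 g.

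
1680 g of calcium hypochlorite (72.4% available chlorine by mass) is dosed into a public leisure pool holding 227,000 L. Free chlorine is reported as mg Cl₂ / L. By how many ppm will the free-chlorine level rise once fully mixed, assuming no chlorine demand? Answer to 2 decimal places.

5.36 ppm

Available chlorine delivered: 1680 g × 0.724 = 1216 g as Cl₂.
Concentration rise: 1216 g / 227,000 L = 5.358 mg/L = 5.36 ppm.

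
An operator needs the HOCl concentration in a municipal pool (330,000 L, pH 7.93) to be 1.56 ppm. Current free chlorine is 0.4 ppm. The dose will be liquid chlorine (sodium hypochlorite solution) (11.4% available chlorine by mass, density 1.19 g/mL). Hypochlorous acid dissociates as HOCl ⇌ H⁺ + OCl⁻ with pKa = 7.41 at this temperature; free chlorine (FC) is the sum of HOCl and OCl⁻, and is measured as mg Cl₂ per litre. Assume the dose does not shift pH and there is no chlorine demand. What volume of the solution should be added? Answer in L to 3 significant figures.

15.4 L

[OCl⁻]/[HOCl] = 10^(pH − pKa) = 10^(7.93 − 7.41) = 3.311; fraction as HOCl = 1/(1 + 3.311) = 0.2319.
Free chlorine required for 1.56 ppm HOCl: 1.56 / 0.2319 = 6.726 ppm.
FC to add: 6.726 − 0.4 = 6.326 mg/L as Cl₂.
Cl₂ equivalent: 6.326 mg/L × 330,000 L = 2087 g.
Product at 11.4% available Cl: 2087 / 0.114 = 18,310 g.
Volume: 18,310 g ÷ 1.19 g/mL = 15,390 mL.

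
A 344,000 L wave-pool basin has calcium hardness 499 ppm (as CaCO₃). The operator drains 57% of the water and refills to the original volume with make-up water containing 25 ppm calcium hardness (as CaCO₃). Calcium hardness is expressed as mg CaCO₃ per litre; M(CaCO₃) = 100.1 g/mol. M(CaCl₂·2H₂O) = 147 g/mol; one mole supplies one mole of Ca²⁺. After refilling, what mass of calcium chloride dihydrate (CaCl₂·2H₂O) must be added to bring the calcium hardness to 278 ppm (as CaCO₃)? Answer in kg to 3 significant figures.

After draining 57% and refilling: 499 × 0.43 + 25 × 0.57 = 228.82 ppm.
Deficit to target: 278 − 228.82 = 49.18 mg/L.
As CaCO₃: 49.18 mg/L × 344,000 L = 16,920 g; ÷ 100.1 = 169 mol Ca²⁺.
Mass: 169 × 147 = 24,840 g.

24.8 kg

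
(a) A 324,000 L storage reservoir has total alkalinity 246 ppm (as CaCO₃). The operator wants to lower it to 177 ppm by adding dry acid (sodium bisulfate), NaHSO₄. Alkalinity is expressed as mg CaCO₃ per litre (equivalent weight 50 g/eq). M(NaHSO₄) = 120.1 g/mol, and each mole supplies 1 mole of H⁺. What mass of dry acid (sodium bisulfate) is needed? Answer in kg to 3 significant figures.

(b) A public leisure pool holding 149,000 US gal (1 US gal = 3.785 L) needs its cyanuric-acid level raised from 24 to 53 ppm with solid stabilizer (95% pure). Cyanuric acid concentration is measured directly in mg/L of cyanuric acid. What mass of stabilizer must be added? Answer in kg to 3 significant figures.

(a) Alkalinity to neutralize: (246 − 177) = 69 mg/L as CaCO₃ × 324,000 L = 22,360 g as CaCO₃.
(a) Equivalents of H⁺ required: 22,360 ÷ 50 g/eq = 447.1 eq = 447.1 mol NaHSO₄.
(a) Mass of NaHSO₄: 447.1 × 120.1 = 53,700 g.

(b) Volume: 149,000 US gal × 3.785 L/gal = 563,965 L.
(b) CYA to add: (53 − 24) = 29 mg/L × 563,965 L = 16,350 g cyanuric acid.
(b) At 95% purity: 16,350 / 0.95 = 17,220 g product.

(a) 53.7 kg; (b) 17.2 kg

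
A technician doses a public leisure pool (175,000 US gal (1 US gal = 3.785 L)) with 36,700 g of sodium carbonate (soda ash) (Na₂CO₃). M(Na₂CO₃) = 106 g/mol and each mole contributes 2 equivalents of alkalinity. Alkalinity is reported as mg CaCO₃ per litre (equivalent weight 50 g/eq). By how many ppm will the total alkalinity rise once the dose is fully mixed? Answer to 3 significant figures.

52.3 ppm

Volume: 175,000 US gal × 3.785 L/gal = 662,375 L.
Moles of Na₂CO₃: 36,700 g ÷ 106 g/mol = 346.2 mol → 692.5 eq of alkalinity.
As CaCO₃: 692.5 eq × 50 g/eq = 34,620 g.
Rise: 34,620 g / 662,375 L × 1000 = 52.27 mg/L.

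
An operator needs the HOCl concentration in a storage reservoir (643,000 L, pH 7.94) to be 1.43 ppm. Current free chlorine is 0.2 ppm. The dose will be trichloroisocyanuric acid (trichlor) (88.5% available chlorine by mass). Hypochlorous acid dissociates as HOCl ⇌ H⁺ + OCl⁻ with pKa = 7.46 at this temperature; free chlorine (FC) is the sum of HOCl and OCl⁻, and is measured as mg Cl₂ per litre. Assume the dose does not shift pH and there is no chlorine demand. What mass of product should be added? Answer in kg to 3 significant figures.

4.03 kg

[OCl⁻]/[HOCl] = 10^(pH − pKa) = 10^(7.94 − 7.46) = 3.02; fraction as HOCl = 1/(1 + 3.02) = 0.2488.
Free chlorine required for 1.43 ppm HOCl: 1.43 / 0.2488 = 5.749 ppm.
FC to add: 5.749 − 0.2 = 5.549 mg/L as Cl₂.
Cl₂ equivalent: 5.549 mg/L × 643,000 L = 3568 g.
Product at 88.5% available Cl: 3568 / 0.885 = 4031 g.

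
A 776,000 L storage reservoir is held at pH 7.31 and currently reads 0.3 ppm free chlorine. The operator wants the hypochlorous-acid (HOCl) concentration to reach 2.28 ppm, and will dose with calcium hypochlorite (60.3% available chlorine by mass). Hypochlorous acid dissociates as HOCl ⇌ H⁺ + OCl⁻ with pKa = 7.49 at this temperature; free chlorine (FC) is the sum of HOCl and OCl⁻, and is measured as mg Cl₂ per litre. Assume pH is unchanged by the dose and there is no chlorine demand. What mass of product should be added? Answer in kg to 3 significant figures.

[OCl⁻]/[HOCl] = 10^(pH − pKa) = 10^(7.31 − 7.49) = 0.6607; fraction as HOCl = 1/(1 + 0.6607) = 0.6022.
Free chlorine required for 2.28 ppm HOCl: 2.28 / 0.6022 = 3.786 ppm.
FC to add: 3.786 − 0.3 = 3.486 mg/L as Cl₂.
Cl₂ equivalent: 3.486 mg/L × 776,000 L = 2705 g.
Product at 60.3% available Cl: 2705 / 0.603 = 4487 g.

4.49 kg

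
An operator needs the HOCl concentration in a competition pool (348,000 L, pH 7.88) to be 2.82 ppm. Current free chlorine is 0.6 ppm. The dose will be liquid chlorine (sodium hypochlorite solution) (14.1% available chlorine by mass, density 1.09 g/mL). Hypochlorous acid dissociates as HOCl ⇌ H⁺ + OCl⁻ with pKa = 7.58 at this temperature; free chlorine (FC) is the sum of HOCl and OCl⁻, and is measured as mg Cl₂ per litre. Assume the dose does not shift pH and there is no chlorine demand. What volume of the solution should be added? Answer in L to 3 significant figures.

17.8 L

[OCl⁻]/[HOCl] = 10^(pH − pKa) = 10^(7.88 − 7.58) = 1.995; fraction as HOCl = 1/(1 + 1.995) = 0.3339.
Free chlorine required for 2.82 ppm HOCl: 2.82 / 0.3339 = 8.447 ppm.
FC to add: 8.447 − 0.6 = 7.847 mg/L as Cl₂.
Cl₂ equivalent: 7.847 mg/L × 348,000 L = 2731 g.
Product at 14.1% available Cl: 2731 / 0.141 = 19,370 g.
Volume: 19,370 g ÷ 1.09 g/mL = 17,770 mL.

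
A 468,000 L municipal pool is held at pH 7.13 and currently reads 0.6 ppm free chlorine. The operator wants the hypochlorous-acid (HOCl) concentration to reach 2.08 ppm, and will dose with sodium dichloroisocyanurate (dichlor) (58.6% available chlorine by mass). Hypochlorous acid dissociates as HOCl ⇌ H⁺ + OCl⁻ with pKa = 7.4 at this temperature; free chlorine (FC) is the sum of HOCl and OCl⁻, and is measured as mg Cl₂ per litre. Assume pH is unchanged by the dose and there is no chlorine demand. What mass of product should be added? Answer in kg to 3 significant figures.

[OCl⁻]/[HOCl] = 10^(pH − pKa) = 10^(7.13 − 7.4) = 0.537; fraction as HOCl = 1/(1 + 0.537) = 0.6506.
Free chlorine required for 2.08 ppm HOCl: 2.08 / 0.6506 = 3.197 ppm.
FC to add: 3.197 − 0.6 = 2.597 mg/L as Cl₂.
Cl₂ equivalent: 2.597 mg/L × 468,000 L = 1215 g.
Product at 58.6% available Cl: 1215 / 0.586 = 2074 g.

2.07 kg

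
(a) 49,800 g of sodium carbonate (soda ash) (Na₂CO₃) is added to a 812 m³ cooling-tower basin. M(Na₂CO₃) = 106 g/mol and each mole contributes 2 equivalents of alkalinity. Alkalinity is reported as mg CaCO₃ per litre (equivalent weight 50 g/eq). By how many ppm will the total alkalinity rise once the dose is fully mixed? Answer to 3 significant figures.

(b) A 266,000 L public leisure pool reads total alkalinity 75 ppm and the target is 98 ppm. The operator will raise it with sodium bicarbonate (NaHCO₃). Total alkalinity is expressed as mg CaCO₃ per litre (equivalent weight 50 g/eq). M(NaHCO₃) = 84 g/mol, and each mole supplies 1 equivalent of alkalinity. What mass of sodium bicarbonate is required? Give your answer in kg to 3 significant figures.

(a) Volume: 812 m³ = 812,000 L.
(a) Moles of Na₂CO₃: 49,800 g ÷ 106 g/mol = 469.8 mol → 939.6 eq of alkalinity.
(a) As CaCO₃: 939.6 eq × 50 g/eq = 46,980 g.
(a) Rise: 46,980 g / 812,000 L × 1000 = 57.86 mg/L.

(b) Alkalinity to add: (98 − 75) = 23 mg/L as CaCO₃ × 266,000 L = 6118 g as CaCO₃.
(b) Equivalents: 6118 g ÷ 50 g/eq = 122.4 eq.
(b) NaHCO₃ supplies 1 eq per mole → 122.4 mol.
(b) Mass: 122.4 mol × 84 g/mol = 10,280 g.

(a) 57.9 ppm; (b) 10.3 kg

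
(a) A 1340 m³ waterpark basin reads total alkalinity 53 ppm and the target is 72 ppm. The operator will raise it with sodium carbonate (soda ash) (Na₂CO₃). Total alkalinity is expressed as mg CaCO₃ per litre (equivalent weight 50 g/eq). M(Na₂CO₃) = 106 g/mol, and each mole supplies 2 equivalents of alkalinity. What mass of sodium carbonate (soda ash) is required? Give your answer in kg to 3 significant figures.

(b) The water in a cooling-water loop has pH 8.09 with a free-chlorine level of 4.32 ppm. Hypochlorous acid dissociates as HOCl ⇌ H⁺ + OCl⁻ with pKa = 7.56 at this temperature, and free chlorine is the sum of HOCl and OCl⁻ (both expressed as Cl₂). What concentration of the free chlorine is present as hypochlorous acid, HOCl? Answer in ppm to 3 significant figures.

(a) Volume: 1340 m³ = 1,340,000 L.
(a) Alkalinity to add: (72 − 53) = 19 mg/L as CaCO₃ × 1,340,000 L = 25,460 g as CaCO₃.
(a) Equivalents: 25,460 g ÷ 50 g/eq = 509.2 eq.
(a) Each mole of Na₂CO₃ supplies 2 eq, so 509.2 / 2 = 254.6 mol.
(a) Mass: 254.6 mol × 106 g/mol = 26,990 g.

(b) [OCl⁻]/[HOCl] = 10^(pH − pKa) = 10^(8.09 − 7.56) = 10^0.53 = 3.388.
(b) Fraction as HOCl = 1 / (1 + 3.388) = 0.2279.
(b) HOCl = 0.2279 × 4.32 ppm = 0.9844 ppm.

(a) 27.0 kg; (b) 0.984 ppm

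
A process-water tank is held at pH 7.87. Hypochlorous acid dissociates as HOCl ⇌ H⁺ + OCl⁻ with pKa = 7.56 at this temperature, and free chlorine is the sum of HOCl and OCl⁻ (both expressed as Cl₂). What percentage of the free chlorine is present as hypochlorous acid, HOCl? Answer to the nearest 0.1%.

[OCl⁻]/[HOCl] = 10^(pH − pKa) = 10^(7.87 − 7.56) = 10^0.31 = 2.042.
Fraction as HOCl = 1 / (1 + 2.042) = 0.3288.

32.9%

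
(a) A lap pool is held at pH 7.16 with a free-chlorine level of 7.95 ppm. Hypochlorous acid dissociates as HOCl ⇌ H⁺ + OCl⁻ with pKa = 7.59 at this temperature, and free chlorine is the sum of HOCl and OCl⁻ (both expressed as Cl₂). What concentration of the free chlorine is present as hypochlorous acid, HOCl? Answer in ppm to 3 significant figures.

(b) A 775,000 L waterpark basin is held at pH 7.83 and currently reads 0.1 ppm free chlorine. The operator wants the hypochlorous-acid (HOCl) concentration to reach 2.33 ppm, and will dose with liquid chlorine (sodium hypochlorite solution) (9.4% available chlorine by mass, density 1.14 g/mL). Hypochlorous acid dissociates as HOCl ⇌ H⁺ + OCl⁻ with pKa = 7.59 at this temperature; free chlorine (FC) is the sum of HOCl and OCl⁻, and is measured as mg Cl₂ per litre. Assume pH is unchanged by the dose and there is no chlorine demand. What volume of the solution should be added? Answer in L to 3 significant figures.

(a) [OCl⁻]/[HOCl] = 10^(pH − pKa) = 10^(7.16 − 7.59) = 10^-0.43 = 0.3715.
(a) Fraction as HOCl = 1 / (1 + 0.3715) = 0.7291.
(a) HOCl = 0.7291 × 7.95 ppm = 5.796 ppm.

(b) [OCl⁻]/[HOCl] = 10^(pH − pKa) = 10^(7.83 − 7.59) = 1.738; fraction as HOCl = 1/(1 + 1.738) = 0.3653.
(b) Free chlorine required for 2.33 ppm HOCl: 2.33 / 0.3653 = 6.379 ppm.
(b) FC to add: 6.379 − 0.1 = 6.279 mg/L as Cl₂.
(b) Cl₂ equivalent: 6.279 mg/L × 775,000 L = 4866 g.
(b) Product at 9.4% available Cl: 4866 / 0.094 = 51,770 g.
(b) Volume: 51,770 g ÷ 1.14 g/mL = 45,410 mL.

(a) 5.80 ppm; (b) 45.4 L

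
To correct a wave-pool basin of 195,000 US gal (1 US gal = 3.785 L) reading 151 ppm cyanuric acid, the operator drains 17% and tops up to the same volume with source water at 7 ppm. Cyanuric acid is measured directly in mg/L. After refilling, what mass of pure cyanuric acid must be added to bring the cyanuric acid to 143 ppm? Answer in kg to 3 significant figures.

Volume: 195,000 US gal × 3.785 L/gal = 738,075 L.
After draining 17% and refilling: 151 × 0.83 + 7 × 0.17 = 126.52 ppm.
Deficit to target: 143 − 126.52 = 16.48 mg/L.
Mass: 16.48 mg/L × 738,075 L = 12,160 g cyanuric acid.

12.2 kg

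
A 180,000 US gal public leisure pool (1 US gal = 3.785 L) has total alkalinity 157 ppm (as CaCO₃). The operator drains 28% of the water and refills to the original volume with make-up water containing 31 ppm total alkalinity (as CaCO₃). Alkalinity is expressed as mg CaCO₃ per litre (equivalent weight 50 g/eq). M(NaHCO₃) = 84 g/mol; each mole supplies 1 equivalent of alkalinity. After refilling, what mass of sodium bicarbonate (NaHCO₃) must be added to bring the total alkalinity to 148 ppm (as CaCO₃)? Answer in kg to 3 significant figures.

30.1 kg

Volume: 180,000 US gal × 3.785 L/gal = 681,300 L.
After draining 28% and refilling: 157 × 0.72 + 31 × 0.28 = 121.72 ppm.
Deficit to target: 148 − 121.72 = 26.28 mg/L.
As CaCO₃: 26.28 mg/L × 681,300 L = 17,900 g; ÷ 50 g/eq ÷ 1 = 358.1 mol NaHCO₃.
Mass: 358.1 × 84 = 30,080 g.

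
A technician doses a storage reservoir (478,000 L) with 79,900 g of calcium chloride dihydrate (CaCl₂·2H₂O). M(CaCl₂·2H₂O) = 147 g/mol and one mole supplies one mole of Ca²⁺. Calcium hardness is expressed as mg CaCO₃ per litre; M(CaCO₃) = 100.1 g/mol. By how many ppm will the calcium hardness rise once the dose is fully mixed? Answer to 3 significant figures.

114 ppm

Moles of Ca²⁺: 79,900 g ÷ 147 g/mol = 543.5 mol.
As CaCO₃: 543.5 mol × 100.1 g/mol = 54,410 g.
Rise: 54,410 g / 478,000 L × 1000 = 113.8 mg/L.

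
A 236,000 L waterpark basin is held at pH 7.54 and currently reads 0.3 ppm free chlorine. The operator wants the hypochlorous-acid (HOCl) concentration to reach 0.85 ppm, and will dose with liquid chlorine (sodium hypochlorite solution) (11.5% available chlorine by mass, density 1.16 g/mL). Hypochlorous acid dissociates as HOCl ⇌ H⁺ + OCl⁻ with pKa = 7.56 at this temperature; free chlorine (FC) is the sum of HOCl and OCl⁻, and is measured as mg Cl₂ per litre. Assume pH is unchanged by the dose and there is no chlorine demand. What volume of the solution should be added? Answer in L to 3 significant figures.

[OCl⁻]/[HOCl] = 10^(pH − pKa) = 10^(7.54 − 7.56) = 0.955; fraction as HOCl = 1/(1 + 0.955) = 0.5115.
Free chlorine required for 0.85 ppm HOCl: 0.85 / 0.5115 = 1.662 ppm.
FC to add: 1.662 − 0.3 = 1.362 mg/L as Cl₂.
Cl₂ equivalent: 1.362 mg/L × 236,000 L = 321.4 g.
Product at 11.5% available Cl: 321.4 / 0.115 = 2795 g.
Volume: 2795 g ÷ 1.16 g/mL = 2409 mL.

2.41 L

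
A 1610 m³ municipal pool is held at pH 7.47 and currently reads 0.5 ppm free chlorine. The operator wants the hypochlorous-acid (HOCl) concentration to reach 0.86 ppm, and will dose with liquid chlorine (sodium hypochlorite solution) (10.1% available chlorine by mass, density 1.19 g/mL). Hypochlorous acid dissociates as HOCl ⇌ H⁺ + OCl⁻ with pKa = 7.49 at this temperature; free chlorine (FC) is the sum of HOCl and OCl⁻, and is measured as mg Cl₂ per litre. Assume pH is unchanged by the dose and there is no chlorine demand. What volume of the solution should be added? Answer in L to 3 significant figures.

Volume: 1610 m³ = 1,610,000 L.
[OCl⁻]/[HOCl] = 10^(pH − pKa) = 10^(7.47 − 7.49) = 0.955; fraction as HOCl = 1/(1 + 0.955) = 0.5115.
Free chlorine required for 0.86 ppm HOCl: 0.86 / 0.5115 = 1.681 ppm.
FC to add: 1.681 − 0.5 = 1.181 mg/L as Cl₂.
Cl₂ equivalent: 1.181 mg/L × 1,610,000 L = 1902 g.
Product at 10.1% available Cl: 1902 / 0.101 = 18,830 g.
Volume: 18,830 g ÷ 1.19 g/mL = 15,820 mL.

15.8 L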